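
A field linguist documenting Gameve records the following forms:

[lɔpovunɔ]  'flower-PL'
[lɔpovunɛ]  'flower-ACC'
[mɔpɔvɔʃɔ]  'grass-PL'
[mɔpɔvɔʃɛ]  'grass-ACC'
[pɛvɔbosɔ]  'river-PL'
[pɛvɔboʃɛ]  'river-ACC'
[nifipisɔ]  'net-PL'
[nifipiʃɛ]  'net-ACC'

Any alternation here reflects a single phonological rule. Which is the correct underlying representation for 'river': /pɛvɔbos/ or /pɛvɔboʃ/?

/pɛvɔbos/

In [pɛvɔbosɔ] and [pɛvɔboʃɛ] the final segment of 'river' alternates: [s] ~ [ʃ].
But 'grass' keeps [ʃ] in both environments ([mɔpɔvɔʃɔ], [mɔpɔvɔʃɛ]), so there is no rule changing /ʃ/ to [s] before the PL suffix.
The underlying segment must be /s/; /s/ becomes palato-alveolar [ʃ] before a front vowel, yielding [ʃ] there.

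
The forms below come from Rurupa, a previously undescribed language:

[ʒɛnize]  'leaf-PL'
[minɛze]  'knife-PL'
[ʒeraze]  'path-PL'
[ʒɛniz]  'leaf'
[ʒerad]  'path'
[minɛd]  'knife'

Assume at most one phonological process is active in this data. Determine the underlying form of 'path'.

/ʒerad/

'path' shows [z] ~ [d] at the end of the stem ([ʒeraze] vs [ʒerad]).
If /z/ were underlying and a rule turned it into [d] in isolation, 'leaf' would also alternate; but it has [z] in both [ʒɛnize] and [ʒɛniz].
The underlying segment must be /d/; voiced stops become fricatives between vowels, yielding [z] there.
Hence 'path' is /ʒerad/ underlyingly.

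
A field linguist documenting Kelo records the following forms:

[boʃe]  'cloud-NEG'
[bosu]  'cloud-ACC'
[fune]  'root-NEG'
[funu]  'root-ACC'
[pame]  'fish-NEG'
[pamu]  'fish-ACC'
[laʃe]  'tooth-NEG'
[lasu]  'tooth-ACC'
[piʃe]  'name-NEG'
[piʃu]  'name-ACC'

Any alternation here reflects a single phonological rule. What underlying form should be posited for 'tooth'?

The stem for 'tooth' ends in [ʃ] in [laʃe] but [s] in [lasu].
Compare 'name', with invariant [ʃ] in [piʃe] and [piʃu]: an analysis with underlying /ʃ/ and a rule producing [s] before the ACC suffix would wrongly predict alternation here too.
The alternation reflects palatalization before a front vowel: /s/ becomes palato-alveolar [ʃ] before a front vowel. /s/ is underlying.

/las/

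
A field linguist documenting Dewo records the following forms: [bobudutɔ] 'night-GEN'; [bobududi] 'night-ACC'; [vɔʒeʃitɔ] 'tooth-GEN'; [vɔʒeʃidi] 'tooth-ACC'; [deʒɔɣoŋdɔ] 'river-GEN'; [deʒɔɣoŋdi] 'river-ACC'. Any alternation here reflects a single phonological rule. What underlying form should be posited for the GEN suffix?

The GEN morpheme has two allomorphs, [-dɔ] and [-tɔ].
By contrast the ACC suffix keeps its initial [d] throughout — that segment must be underlying.
The GEN suffix is therefore /-tɔ/ underlyingly, with post-nasal voicing: voiceless stops become voiced after a nasal.

/-tɔ/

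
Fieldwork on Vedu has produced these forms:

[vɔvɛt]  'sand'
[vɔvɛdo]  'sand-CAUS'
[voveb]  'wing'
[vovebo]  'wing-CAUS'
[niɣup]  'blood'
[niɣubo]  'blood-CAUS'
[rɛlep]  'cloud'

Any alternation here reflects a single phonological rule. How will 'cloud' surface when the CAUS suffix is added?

[rɛlebo]

The root 'blood' surfaces as [niɣup] and [niɣubo], with a stem-final [p] ~ [b] alternation.
But 'wing' keeps [b] in both environments ([voveb], [vovebo]), so there is no rule changing /b/ to [p] in isolation.
So /p/ is underlying, and a rule of intervocalic voicing — voiceless stops become voiced between vowels — gives [b].
From [rɛlep] the stem 'cloud' is /rɛlep/; between vowels this yields [rɛlebo].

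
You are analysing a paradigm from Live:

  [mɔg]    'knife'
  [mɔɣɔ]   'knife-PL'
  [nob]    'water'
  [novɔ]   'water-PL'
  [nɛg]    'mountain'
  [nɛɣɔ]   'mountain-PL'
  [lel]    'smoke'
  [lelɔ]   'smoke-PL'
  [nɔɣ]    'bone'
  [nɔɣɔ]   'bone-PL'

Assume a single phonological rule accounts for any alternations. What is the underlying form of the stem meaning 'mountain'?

/nɛg/

The stem for 'mountain' ends in [g] in [nɛg] but [ɣ] in [nɛɣɔ].
If /ɣ/ were underlying and a rule turned it into [g] in isolation, 'bone' would also alternate; but it has [ɣ] in both [nɔɣ] and [nɔɣɔ].
Therefore /g/ is basic and [ɣ] is derived by intervocalic spirantization (voiced stops become fricatives between vowels).
Hence 'mountain' is /nɛg/ underlyingly.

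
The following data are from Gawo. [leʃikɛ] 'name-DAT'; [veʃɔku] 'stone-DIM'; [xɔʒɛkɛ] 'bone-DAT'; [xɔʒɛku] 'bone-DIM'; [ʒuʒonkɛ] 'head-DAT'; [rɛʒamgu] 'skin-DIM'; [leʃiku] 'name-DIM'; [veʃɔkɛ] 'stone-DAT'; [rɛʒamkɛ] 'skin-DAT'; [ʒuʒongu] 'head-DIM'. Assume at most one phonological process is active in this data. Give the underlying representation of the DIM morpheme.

/-gu/

The DIM morpheme has two allomorphs, [-gu] and [-ku].
The DAT suffix, which begins with [k], is invariant after every stem; so [k] is not altered by any rule here.
The DIM suffix is therefore /-gu/ underlyingly, with post-vocalic devoicing: voiced stops become voiceless after a vowel.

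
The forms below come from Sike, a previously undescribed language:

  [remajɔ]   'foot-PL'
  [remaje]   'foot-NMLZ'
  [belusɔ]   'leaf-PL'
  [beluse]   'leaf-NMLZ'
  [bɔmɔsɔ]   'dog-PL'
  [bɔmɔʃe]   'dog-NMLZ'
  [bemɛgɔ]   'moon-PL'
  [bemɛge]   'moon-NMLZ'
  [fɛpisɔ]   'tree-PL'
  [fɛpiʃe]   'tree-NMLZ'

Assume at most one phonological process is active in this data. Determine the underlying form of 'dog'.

In [bɔmɔsɔ] and [bɔmɔʃe] the final segment of 'dog' alternates: [s] ~ [ʃ].
Compare 'leaf', with invariant [s] in [belusɔ] and [beluse]: an analysis with underlying /s/ and a rule producing [ʃ] before the NMLZ suffix would wrongly predict alternation here too.
The underlying segment must be /ʃ/; palato-alveolar /ʃ/ becomes [s] when no front vowel follows, yielding [s] there.

/bɔmɔʃ/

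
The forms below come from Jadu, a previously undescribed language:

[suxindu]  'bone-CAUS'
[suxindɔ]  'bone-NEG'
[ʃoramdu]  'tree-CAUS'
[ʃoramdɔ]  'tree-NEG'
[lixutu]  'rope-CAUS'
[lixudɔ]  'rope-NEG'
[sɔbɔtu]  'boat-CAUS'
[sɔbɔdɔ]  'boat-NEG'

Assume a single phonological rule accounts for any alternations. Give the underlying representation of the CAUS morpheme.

/-tu/

The CAUS morpheme has two allomorphs, [-du] and [-tu].
By contrast the NEG suffix keeps its initial [d] throughout — that segment must be underlying.
So the underlying form is /-tu/, and voiceless stops become voiced after a nasal.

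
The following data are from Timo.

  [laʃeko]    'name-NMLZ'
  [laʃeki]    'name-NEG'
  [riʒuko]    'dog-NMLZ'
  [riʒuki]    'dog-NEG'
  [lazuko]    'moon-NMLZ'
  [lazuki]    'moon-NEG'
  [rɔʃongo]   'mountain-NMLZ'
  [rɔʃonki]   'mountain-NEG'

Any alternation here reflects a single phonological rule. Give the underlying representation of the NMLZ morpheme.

/-go/

The NMLZ morpheme has two allomorphs, [-go] and [-ko].
The NEG suffix, which begins with [k], is invariant after every stem; so [k] is not altered by any rule here.
So the underlying form is /-go/, and voiced stops become voiceless after a vowel.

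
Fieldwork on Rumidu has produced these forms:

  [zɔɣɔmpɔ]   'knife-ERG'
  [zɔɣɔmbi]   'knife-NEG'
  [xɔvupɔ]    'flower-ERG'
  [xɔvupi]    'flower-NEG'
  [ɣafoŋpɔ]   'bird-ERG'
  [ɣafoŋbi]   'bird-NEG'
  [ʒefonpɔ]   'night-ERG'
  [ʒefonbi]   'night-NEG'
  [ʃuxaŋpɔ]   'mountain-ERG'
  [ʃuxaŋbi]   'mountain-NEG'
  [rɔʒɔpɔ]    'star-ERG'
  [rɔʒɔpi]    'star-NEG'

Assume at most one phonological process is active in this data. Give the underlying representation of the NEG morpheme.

/-bi/

The NEG morpheme has two allomorphs, [-bi] and [-pi].
The ERG suffix, which begins with [p], is invariant after every stem; so [p] is not altered by any rule here.
The NEG suffix is therefore /-bi/ underlyingly, with post-vocalic devoicing: voiced stops become voiceless after a vowel.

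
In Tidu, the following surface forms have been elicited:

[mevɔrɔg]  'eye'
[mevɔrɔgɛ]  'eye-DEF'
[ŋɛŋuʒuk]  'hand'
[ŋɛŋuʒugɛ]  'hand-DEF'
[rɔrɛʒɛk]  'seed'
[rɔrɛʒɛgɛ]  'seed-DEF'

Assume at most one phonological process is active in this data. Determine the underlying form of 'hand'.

/ŋɛŋuʒuk/

The stem for 'hand' ends in [k] in [ŋɛŋuʒuk] but [g] in [ŋɛŋuʒugɛ].
Compare 'eye', with invariant [g] in [mevɔrɔg] and [mevɔrɔgɛ]: an analysis with underlying /g/ and a rule producing [k] in isolation would wrongly predict alternation here too.
Therefore /k/ is basic and [g] is derived by intervocalic voicing (voiceless stops become voiced between vowels).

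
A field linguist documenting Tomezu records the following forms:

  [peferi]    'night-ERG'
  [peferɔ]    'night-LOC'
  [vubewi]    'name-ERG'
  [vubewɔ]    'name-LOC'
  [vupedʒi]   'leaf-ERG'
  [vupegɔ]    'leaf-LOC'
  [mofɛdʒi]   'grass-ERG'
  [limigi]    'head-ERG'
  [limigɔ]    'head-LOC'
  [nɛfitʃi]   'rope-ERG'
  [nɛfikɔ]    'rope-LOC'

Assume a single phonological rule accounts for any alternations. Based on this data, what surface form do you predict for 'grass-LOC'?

[mofɛgɔ]

The stem for 'leaf' ends in [dʒ] in [vupedʒi] but [g] in [vupegɔ].
Compare 'head', with invariant [g] in [limigi] and [limigɔ]: an analysis with underlying /g/ and a rule producing [dʒ] before the ERG suffix would wrongly predict alternation here too.
The underlying segment must be /dʒ/; palato-alveolar /tʃ/ and /dʒ/ become [k] and [g] when no front vowel follows, yielding [g] there.
The one attested form of 'grass', [mofɛdʒi], shows underlying /mofɛdʒ/. Applying the same rule when no front vowel follows gives [mofɛgɔ].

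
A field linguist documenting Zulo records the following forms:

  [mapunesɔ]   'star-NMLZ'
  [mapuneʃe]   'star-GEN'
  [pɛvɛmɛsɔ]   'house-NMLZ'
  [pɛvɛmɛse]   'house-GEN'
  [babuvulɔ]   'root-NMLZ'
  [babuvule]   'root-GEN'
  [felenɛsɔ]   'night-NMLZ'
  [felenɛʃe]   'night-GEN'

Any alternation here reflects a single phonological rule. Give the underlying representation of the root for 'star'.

In [mapunesɔ] and [mapuneʃe] the final segment of 'star' alternates: [s] ~ [ʃ].
But 'house' keeps [s] in both environments ([pɛvɛmɛsɔ], [pɛvɛmɛse]), so there is no rule changing /s/ to [ʃ] before the GEN suffix.
Therefore /ʃ/ is basic and [s] is derived by depalatalization (palato-alveolar /ʃ/ becomes [s] when no front vowel follows).

/mapuneʃ/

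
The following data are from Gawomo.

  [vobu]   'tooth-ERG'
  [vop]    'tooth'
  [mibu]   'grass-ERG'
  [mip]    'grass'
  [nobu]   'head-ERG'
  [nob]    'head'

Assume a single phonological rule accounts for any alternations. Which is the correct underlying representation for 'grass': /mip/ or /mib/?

/mip/

The stem for 'grass' ends in [b] in [mibu] but [p] in [mip].
Compare 'head', with invariant [b] in [nobu] and [nob]: an analysis with underlying /b/ and a rule producing [p] in isolation would wrongly predict alternation here too.
The underlying segment must be /p/; voiceless stops become voiced between vowels, yielding [b] there.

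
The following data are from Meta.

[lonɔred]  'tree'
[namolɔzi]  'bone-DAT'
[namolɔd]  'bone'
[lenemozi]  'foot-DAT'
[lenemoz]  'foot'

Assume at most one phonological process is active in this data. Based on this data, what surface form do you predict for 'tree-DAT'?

[lonɔrezi]

In [namolɔzi] and [namolɔd] the final segment of 'bone' alternates: [z] ~ [d].
But 'foot' keeps [z] in both environments ([lenemozi], [lenemoz]), so there is no rule changing /z/ to [d] in isolation.
The alternation reflects intervocalic spirantization: voiced stops become fricatives between vowels. /d/ is underlying.
From [lonɔred] the stem 'tree' is /lonɔred/; between vowels this yields [lonɔrezi].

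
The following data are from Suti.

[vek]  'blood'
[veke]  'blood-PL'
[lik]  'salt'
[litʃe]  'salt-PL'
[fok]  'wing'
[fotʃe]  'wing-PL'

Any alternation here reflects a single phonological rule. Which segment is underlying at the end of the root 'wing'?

/tʃ/

The root 'wing' surfaces as [fok] and [fotʃe], with a stem-final [k] ~ [tʃ] alternation.
The stem 'blood' ([vek], [veke]) shows [k] unchanged in both environments, so [k] cannot be basic with [tʃ] derived before the PL suffix.
The alternation reflects depalatalization: palato-alveolar /tʃ/ becomes [k] when no front vowel follows. /tʃ/ is underlying.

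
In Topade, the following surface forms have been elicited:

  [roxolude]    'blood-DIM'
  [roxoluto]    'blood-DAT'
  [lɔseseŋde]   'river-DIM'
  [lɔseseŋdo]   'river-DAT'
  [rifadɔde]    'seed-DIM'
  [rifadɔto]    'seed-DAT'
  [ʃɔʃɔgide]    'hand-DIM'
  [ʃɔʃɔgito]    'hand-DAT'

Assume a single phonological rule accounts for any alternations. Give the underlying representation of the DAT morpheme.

The DAT morpheme has two allomorphs, [-do] and [-to].
The DIM suffix, which begins with [d], is invariant after every stem; so [d] is not altered by any rule here.
So the underlying form is /-to/, and voiceless stops become voiced after a nasal.

/-to/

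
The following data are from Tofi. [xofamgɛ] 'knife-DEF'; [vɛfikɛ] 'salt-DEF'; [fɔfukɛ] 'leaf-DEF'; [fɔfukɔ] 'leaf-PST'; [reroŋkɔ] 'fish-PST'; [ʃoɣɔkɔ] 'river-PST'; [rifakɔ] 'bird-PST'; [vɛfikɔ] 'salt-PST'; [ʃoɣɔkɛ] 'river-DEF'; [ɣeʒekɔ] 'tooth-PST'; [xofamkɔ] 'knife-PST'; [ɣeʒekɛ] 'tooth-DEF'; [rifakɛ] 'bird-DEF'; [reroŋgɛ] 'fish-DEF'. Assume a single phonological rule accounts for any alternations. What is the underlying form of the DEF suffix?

/-gɛ/

The DEF morpheme has two allomorphs, [-gɛ] and [-kɛ].
The PST suffix, which begins with [k], is invariant after every stem; so [k] is not altered by any rule here.
The DEF suffix is therefore /-gɛ/ underlyingly, with post-vocalic devoicing: voiced stops become voiceless after a vowel.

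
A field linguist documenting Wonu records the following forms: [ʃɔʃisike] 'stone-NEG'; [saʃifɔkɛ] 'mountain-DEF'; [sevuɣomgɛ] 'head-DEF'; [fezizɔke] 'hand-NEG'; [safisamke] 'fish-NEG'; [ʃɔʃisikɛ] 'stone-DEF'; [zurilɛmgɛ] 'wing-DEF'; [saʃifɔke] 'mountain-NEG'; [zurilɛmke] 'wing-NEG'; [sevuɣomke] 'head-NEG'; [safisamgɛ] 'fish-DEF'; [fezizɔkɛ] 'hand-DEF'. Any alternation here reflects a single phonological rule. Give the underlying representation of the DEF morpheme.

/-gɛ/

The DEF morpheme has two allomorphs, [-gɛ] and [-kɛ].
By contrast the NEG suffix keeps its initial [k] throughout — that segment must be underlying.
The DEF suffix is therefore /-gɛ/ underlyingly, with post-vocalic devoicing: voiced stops become voiceless after a vowel.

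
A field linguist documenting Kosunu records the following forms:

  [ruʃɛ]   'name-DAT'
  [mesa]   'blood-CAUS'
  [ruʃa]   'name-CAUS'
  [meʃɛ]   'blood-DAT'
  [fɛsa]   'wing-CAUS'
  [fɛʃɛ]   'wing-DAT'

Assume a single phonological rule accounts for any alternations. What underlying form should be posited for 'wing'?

The root 'wing' surfaces as [fɛsa] and [fɛʃɛ], with a stem-final [s] ~ [ʃ] alternation.
Compare 'name', with invariant [ʃ] in [ruʃa] and [ruʃɛ]: an analysis with underlying /ʃ/ and a rule producing [s] before the CAUS suffix would wrongly predict alternation here too.
Therefore /s/ is basic and [ʃ] is derived by palatalization before a front vowel (/s/ becomes palato-alveolar [ʃ] before a front vowel).

/fɛs/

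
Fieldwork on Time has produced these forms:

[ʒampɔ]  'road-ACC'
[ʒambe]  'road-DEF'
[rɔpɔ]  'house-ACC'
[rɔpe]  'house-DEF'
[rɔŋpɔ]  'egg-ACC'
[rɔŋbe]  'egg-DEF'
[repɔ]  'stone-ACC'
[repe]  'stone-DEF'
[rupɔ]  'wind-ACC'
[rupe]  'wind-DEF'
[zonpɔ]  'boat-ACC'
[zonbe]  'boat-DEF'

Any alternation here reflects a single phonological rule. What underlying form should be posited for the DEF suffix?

The DEF suffix surfaces as [-be] and [-pe], depending on the final segment of the stem.
By contrast the ACC suffix keeps its initial [p] throughout — that segment must be underlying.
The DEF suffix is therefore /-be/ underlyingly, with post-vocalic devoicing: voiced stops become voiceless after a vowel.

/-be/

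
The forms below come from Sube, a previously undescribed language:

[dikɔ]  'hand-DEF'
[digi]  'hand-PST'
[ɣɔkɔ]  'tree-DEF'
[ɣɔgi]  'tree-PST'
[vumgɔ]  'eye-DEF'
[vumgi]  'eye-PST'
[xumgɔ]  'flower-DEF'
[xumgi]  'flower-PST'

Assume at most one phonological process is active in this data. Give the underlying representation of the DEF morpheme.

The DEF suffix surfaces as [-gɔ] and [-kɔ], depending on the final segment of the stem.
By contrast the PST suffix keeps its initial [g] throughout — that segment must be underlying.
So the underlying form is /-kɔ/, and voiceless stops become voiced after a nasal.

/-kɔ/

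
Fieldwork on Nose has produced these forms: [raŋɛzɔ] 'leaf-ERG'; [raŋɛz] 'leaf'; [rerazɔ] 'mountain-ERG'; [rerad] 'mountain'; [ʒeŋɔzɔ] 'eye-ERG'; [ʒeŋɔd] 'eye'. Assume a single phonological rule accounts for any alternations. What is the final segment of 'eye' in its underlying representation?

The root 'eye' surfaces as [ʒeŋɔzɔ] and [ʒeŋɔd], with a stem-final [z] ~ [d] alternation.
But 'leaf' keeps [z] in both environments ([raŋɛzɔ], [raŋɛz]), so there is no rule changing /z/ to [d] in isolation.
Therefore /d/ is basic and [z] is derived by intervocalic spirantization (voiced stops become fricatives between vowels).

/d/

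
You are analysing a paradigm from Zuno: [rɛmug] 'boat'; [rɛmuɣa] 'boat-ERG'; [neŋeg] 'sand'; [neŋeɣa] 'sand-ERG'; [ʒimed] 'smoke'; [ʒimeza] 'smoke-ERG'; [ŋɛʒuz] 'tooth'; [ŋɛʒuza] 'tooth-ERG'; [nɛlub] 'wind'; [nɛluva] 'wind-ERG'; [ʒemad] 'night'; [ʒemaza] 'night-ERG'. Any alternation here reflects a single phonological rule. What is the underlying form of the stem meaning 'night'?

/ʒemad/

In [ʒemad] and [ʒemaza] the final segment of 'night' alternates: [d] ~ [z].
The stem 'tooth' ([ŋɛʒuz], [ŋɛʒuza]) shows [z] unchanged in both environments, so [z] cannot be basic with [d] derived in isolation.
So /d/ is underlying, and a rule of intervocalic spirantization — voiced stops become fricatives between vowels — gives [z].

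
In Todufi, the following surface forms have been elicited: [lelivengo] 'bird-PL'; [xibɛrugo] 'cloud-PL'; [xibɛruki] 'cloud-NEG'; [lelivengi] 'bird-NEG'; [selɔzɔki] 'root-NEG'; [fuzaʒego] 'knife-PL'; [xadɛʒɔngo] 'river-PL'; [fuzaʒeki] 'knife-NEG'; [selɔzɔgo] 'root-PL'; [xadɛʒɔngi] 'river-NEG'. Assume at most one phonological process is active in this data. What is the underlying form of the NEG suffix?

The NEG morpheme has two allomorphs, [-gi] and [-ki].
The PL suffix, which begins with [g], is invariant after every stem; so [g] is not altered by any rule here.
So the underlying form is /-ki/, and voiceless stops become voiced after a nasal.

/-ki/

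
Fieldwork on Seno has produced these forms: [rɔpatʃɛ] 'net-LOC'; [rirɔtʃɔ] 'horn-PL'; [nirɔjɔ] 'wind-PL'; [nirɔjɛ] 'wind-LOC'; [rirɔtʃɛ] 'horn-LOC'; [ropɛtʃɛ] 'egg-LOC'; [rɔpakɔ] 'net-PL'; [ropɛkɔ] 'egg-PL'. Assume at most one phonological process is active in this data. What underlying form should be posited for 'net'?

/rɔpak/

In [rɔpatʃɛ] and [rɔpakɔ] the final segment of 'net' alternates: [tʃ] ~ [k].
If /tʃ/ were underlying and a rule turned it into [k] before the PL suffix, 'horn' would also alternate; but it has [tʃ] in both [rirɔtʃɛ] and [rirɔtʃɔ].
The underlying segment must be /k/; /k/ becomes palato-alveolar [tʃ] before a front vowel, yielding [tʃ] there.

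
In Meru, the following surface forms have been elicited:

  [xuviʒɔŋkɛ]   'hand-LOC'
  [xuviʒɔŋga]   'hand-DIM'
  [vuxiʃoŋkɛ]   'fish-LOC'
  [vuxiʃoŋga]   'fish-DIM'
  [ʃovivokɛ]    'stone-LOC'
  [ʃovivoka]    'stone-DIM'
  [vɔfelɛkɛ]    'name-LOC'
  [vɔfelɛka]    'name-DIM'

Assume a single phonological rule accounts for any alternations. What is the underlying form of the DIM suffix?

/-ga/

The DIM suffix surfaces as [-ga] and [-ka], depending on the final segment of the stem.
By contrast the LOC suffix keeps its initial [k] throughout — that segment must be underlying.
So the underlying form is /-ga/, and voiced stops become voiceless after a vowel.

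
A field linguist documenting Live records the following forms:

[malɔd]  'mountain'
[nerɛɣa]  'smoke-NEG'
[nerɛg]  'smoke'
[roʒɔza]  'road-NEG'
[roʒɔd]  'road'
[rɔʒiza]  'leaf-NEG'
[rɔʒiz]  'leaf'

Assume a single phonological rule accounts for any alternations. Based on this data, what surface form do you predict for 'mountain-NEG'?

[malɔza]

In [roʒɔza] and [roʒɔd] the final segment of 'road' alternates: [z] ~ [d].
But 'leaf' keeps [z] in both environments ([rɔʒiza], [rɔʒiz]), so there is no rule changing /z/ to [d] in isolation.
The underlying segment must be /d/; voiced stops become fricatives between vowels, yielding [z] there.
From [malɔd] the stem 'mountain' is /malɔd/; between vowels this yields [malɔza].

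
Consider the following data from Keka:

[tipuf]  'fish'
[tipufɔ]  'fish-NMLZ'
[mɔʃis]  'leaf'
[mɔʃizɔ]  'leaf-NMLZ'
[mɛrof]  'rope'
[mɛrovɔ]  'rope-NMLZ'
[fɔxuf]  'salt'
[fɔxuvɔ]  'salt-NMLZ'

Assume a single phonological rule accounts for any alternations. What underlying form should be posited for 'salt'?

'salt' shows [f] ~ [v] at the end of the stem ([fɔxuf] vs [fɔxuvɔ]).
The stem 'fish' ([tipuf], [tipufɔ]) shows [f] unchanged in both environments, so [f] cannot be basic with [v] derived before the NMLZ suffix.
The alternation reflects word-final obstruent devoicing: voiced obstruents become voiceless word-finally. /v/ is underlying.

/fɔxuv/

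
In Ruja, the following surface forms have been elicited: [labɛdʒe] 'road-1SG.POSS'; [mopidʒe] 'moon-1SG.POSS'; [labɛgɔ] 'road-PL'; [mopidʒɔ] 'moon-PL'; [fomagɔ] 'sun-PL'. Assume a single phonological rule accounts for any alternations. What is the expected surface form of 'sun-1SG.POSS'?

The root 'road' surfaces as [labɛdʒe] and [labɛgɔ], with a stem-final [dʒ] ~ [g] alternation.
Compare 'moon', with invariant [dʒ] in [mopidʒe] and [mopidʒɔ]: an analysis with underlying /dʒ/ and a rule producing [g] before the PL suffix would wrongly predict alternation here too.
The alternation reflects palatalization before a front vowel: /g/ becomes palato-alveolar [dʒ] before a front vowel. /g/ is underlying.
From [fomagɔ] the stem 'sun' is /fomag/; before a front vowel this yields [fomadʒe].

[fomadʒe]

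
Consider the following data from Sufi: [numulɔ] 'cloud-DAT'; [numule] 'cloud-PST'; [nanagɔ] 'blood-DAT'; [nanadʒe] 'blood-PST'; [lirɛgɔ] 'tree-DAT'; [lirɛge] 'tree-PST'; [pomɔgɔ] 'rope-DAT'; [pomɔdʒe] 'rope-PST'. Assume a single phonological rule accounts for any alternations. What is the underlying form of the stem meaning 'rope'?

The root 'rope' surfaces as [pomɔgɔ] and [pomɔdʒe], with a stem-final [g] ~ [dʒ] alternation.
Compare 'tree', with invariant [g] in [lirɛgɔ] and [lirɛge]: an analysis with underlying /g/ and a rule producing [dʒ] before the PST suffix would wrongly predict alternation here too.
Therefore /dʒ/ is basic and [g] is derived by depalatalization (palato-alveolar /dʒ/ becomes [g] when no front vowel follows).
So 'rope' = /pomɔdʒ/.

/pomɔdʒ/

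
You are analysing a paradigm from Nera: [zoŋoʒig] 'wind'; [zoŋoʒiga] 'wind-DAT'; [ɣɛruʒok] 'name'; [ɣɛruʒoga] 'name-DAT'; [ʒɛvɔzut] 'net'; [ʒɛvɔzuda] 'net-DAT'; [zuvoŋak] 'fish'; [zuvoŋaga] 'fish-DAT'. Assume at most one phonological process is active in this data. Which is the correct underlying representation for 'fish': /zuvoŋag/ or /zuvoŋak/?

The root 'fish' surfaces as [zuvoŋak] and [zuvoŋaga], with a stem-final [k] ~ [g] alternation.
But 'wind' keeps [g] in both environments ([zoŋoʒig], [zoŋoʒiga]), so there is no rule changing /g/ to [k] in isolation.
Therefore /k/ is basic and [g] is derived by intervocalic voicing (voiceless stops become voiced between vowels).

/zuvoŋak/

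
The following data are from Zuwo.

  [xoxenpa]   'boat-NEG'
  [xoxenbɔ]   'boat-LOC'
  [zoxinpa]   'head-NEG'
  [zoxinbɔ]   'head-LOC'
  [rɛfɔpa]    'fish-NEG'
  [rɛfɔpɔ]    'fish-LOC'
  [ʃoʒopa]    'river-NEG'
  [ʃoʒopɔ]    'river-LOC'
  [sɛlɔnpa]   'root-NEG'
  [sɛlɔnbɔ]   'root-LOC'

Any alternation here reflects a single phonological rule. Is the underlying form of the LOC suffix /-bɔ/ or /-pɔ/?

The LOC suffix surfaces as [-bɔ] and [-pɔ], depending on the final segment of the stem.
The NEG suffix, which begins with [p], is invariant after every stem; so [p] is not altered by any rule here.
So the underlying form is /-bɔ/, and voiced stops become voiceless after a vowel.

/-bɔ/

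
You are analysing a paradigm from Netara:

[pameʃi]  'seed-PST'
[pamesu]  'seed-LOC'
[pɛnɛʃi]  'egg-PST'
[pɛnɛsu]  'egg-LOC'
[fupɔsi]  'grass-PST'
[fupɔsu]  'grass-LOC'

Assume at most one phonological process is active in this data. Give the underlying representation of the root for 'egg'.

/pɛnɛʃ/

The root 'egg' surfaces as [pɛnɛʃi] and [pɛnɛsu], with a stem-final [ʃ] ~ [s] alternation.
If /s/ were underlying and a rule turned it into [ʃ] before the PST suffix, 'grass' would also alternate; but it has [s] in both [fupɔsi] and [fupɔsu].
Therefore /ʃ/ is basic and [s] is derived by depalatalization (palato-alveolar /ʃ/ becomes [s] when no front vowel follows).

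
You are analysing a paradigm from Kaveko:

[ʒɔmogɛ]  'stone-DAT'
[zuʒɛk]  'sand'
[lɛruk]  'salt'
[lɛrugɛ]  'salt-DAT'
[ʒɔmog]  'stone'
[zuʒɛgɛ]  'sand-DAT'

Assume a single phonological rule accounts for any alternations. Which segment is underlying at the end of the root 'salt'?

/k/

In [lɛrugɛ] and [lɛruk] the final segment of 'salt' alternates: [g] ~ [k].
The stem 'stone' ([ʒɔmogɛ], [ʒɔmog]) shows [g] unchanged in both environments, so [g] cannot be basic with [k] derived in isolation.
The underlying segment must be /k/; voiceless stops become voiced between vowels, yielding [g] there.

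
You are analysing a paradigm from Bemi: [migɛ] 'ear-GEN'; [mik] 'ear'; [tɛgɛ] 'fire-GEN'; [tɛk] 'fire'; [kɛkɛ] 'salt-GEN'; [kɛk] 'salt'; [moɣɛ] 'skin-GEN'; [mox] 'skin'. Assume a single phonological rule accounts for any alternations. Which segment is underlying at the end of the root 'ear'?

/g/

The root 'ear' surfaces as [migɛ] and [mik], with a stem-final [g] ~ [k] alternation.
The stem 'salt' ([kɛkɛ], [kɛk]) shows [k] unchanged in both environments, so [k] cannot be basic with [g] derived before the GEN suffix.
So /g/ is underlying, and a rule of word-final obstruent devoicing — voiced obstruents become voiceless word-finally — gives [k].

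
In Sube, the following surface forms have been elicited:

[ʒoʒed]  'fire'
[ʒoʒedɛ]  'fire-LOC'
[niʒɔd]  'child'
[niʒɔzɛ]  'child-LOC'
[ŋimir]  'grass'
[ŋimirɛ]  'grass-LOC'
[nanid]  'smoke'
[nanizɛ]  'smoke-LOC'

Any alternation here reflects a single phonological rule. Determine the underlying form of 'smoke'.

'smoke' shows [d] ~ [z] at the end of the stem ([nanid] vs [nanizɛ]).
The stem 'fire' ([ʒoʒed], [ʒoʒedɛ]) shows [d] unchanged in both environments, so [d] cannot be basic with [z] derived before the LOC suffix.
Therefore /z/ is basic and [d] is derived by word-final hardening (voiced fricatives become stops word-finally).
The underlying form of 'smoke' is therefore /naniz/.

/naniz/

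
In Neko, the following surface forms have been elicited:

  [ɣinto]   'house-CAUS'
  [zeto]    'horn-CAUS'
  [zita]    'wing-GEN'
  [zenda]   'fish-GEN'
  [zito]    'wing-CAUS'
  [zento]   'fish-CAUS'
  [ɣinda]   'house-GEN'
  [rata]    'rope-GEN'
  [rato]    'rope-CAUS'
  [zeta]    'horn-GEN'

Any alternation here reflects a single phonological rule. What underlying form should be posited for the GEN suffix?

/-da/

The GEN suffix surfaces as [-da] and [-ta], depending on the final segment of the stem.
By contrast the CAUS suffix keeps its initial [t] throughout — that segment must be underlying.
The GEN suffix is therefore /-da/ underlyingly, with post-vocalic devoicing: voiced stops become voiceless after a vowel.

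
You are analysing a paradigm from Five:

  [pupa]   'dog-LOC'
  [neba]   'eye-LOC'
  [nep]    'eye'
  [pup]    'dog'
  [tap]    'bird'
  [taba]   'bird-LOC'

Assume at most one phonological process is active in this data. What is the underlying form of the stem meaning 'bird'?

The root 'bird' surfaces as [tap] and [taba], with a stem-final [p] ~ [b] alternation.
But 'dog' keeps [p] in both environments ([pup], [pupa]), so there is no rule changing /p/ to [b] before the LOC suffix.
Therefore /b/ is basic and [p] is derived by word-final obstruent devoicing (voiced obstruents become voiceless word-finally).
Hence 'bird' is /tab/ underlyingly.

/tab/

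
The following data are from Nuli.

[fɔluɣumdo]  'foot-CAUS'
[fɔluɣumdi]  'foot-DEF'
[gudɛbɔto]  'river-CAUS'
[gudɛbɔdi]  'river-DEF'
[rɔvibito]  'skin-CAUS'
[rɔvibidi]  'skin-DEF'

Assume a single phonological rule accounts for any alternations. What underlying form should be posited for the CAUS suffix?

The CAUS suffix surfaces as [-do] and [-to], depending on the final segment of the stem.
The DEF suffix, which begins with [d], is invariant after every stem; so [d] is not altered by any rule here.
The CAUS suffix is therefore /-to/ underlyingly, with post-nasal voicing: voiceless stops become voiced after a nasal.

/-to/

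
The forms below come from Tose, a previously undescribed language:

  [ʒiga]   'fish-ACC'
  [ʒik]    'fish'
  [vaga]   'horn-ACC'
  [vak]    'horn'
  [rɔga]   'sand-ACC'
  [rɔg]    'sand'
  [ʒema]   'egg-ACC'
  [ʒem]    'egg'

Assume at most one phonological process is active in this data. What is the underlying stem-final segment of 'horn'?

'horn' shows [g] ~ [k] at the end of the stem ([vaga] vs [vak]).
If /g/ were underlying and a rule turned it into [k] in isolation, 'sand' would also alternate; but it has [g] in both [rɔga] and [rɔg].
So /k/ is underlying, and a rule of intervocalic voicing — voiceless stops become voiced between vowels — gives [g].

/k/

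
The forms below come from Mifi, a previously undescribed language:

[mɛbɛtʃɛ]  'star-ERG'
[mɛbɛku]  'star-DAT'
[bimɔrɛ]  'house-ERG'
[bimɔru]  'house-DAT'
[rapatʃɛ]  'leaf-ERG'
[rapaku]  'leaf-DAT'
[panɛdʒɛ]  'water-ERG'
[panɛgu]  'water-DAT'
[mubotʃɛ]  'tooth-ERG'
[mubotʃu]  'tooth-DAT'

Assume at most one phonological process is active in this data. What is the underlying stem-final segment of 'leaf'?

/k/

The root 'leaf' surfaces as [rapatʃɛ] and [rapaku], with a stem-final [tʃ] ~ [k] alternation.
Compare 'tooth', with invariant [tʃ] in [mubotʃɛ] and [mubotʃu]: an analysis with underlying /tʃ/ and a rule producing [k] before the DAT suffix would wrongly predict alternation here too.
Therefore /k/ is basic and [tʃ] is derived by palatalization before a front vowel (/k/ and /g/ become palato-alveolar [tʃ] and [dʒ] before a front vowel).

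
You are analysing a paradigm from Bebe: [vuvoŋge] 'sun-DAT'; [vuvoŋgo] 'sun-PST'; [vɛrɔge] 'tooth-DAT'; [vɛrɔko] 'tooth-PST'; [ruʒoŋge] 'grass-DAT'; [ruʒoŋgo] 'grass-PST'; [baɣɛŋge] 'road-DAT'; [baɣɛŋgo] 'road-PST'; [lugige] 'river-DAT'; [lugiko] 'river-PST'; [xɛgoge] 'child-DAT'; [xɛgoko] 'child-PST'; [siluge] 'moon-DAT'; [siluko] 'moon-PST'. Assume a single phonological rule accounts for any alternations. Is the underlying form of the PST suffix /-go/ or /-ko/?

/-ko/

The PST suffix surfaces as [-go] and [-ko], depending on the final segment of the stem.
The DAT suffix, which begins with [g], is invariant after every stem; so [g] is not altered by any rule here.
So the underlying form is /-ko/, and voiceless stops become voiced after a nasal.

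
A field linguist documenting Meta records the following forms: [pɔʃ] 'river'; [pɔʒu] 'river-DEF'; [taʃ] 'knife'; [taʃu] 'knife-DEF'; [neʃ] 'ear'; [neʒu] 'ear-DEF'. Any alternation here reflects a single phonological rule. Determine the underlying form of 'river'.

In [pɔʃ] and [pɔʒu] the final segment of 'river' alternates: [ʃ] ~ [ʒ].
But 'knife' keeps [ʃ] in both environments ([taʃ], [taʃu]), so there is no rule changing /ʃ/ to [ʒ] before the DEF suffix.
So /ʒ/ is underlying, and a rule of word-final obstruent devoicing — voiced obstruents become voiceless word-finally — gives [ʃ].
So 'river' = /pɔʒ/.

/pɔʒ/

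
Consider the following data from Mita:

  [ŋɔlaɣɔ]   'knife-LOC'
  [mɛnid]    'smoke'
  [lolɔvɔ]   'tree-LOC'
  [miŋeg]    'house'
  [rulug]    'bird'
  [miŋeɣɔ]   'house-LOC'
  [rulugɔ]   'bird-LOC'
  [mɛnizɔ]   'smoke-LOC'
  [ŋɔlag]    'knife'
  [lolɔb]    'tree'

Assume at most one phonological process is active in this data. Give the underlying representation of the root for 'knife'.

/ŋɔlaɣ/

In [ŋɔlag] and [ŋɔlaɣɔ] the final segment of 'knife' alternates: [g] ~ [ɣ].
Compare 'bird', with invariant [g] in [rulug] and [rulugɔ]: an analysis with underlying /g/ and a rule producing [ɣ] before the LOC suffix would wrongly predict alternation here too.
So /ɣ/ is underlying, and a rule of word-final hardening — voiced fricatives become stops word-finally — gives [g].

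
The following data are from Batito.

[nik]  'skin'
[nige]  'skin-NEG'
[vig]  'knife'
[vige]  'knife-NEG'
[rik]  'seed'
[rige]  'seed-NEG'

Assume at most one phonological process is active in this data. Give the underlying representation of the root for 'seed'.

/rik/

'seed' shows [k] ~ [g] at the end of the stem ([rik] vs [rige]).
But 'knife' keeps [g] in both environments ([vig], [vige]), so there is no rule changing /g/ to [k] in isolation.
The alternation reflects intervocalic voicing: voiceless stops become voiced between vowels. /k/ is underlying.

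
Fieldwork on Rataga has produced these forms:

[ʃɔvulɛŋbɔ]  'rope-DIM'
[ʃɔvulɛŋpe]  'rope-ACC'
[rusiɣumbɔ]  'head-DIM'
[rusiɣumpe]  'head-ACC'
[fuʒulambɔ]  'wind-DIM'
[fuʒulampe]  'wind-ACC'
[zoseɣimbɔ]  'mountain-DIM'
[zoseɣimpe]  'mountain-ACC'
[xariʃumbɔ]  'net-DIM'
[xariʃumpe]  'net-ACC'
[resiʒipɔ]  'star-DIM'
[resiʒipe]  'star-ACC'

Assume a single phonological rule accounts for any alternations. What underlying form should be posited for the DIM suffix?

The DIM suffix surfaces as [-bɔ] and [-pɔ], depending on the final segment of the stem.
The ACC suffix, which begins with [p], is invariant after every stem; so [p] is not altered by any rule here.
The DIM suffix is therefore /-bɔ/ underlyingly, with post-vocalic devoicing: voiced stops become voiceless after a vowel.

/-bɔ/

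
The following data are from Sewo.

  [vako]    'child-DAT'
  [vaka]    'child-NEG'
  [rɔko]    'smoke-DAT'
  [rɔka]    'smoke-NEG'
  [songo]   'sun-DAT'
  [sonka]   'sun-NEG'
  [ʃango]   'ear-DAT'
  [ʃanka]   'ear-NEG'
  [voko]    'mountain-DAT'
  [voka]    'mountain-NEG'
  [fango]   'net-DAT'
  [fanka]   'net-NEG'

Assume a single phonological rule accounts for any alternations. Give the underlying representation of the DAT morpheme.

The DAT suffix surfaces as [-go] and [-ko], depending on the final segment of the stem.
By contrast the NEG suffix keeps its initial [k] throughout — that segment must be underlying.
So the underlying form is /-go/, and voiced stops become voiceless after a vowel.

/-go/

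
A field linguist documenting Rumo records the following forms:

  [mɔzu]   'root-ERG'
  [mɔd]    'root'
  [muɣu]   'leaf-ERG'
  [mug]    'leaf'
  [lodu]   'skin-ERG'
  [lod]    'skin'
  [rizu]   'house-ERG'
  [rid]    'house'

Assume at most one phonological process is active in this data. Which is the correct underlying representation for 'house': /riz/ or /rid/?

/riz/

The root 'house' surfaces as [rizu] and [rid], with a stem-final [z] ~ [d] alternation.
But 'skin' keeps [d] in both environments ([lodu], [lod]), so there is no rule changing /d/ to [z] before the ERG suffix.
The alternation reflects word-final hardening: voiced fricatives become stops word-finally. /z/ is underlying.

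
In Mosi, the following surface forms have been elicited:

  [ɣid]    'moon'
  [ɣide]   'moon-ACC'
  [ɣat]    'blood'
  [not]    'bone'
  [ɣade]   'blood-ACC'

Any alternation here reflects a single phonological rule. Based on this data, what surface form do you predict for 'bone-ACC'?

The root 'blood' surfaces as [ɣat] and [ɣade], with a stem-final [t] ~ [d] alternation.
If /d/ were underlying and a rule turned it into [t] in isolation, 'moon' would also alternate; but it has [d] in both [ɣid] and [ɣide].
Therefore /t/ is basic and [d] is derived by intervocalic voicing (voiceless stops become voiced between vowels).
The one attested form of 'bone', [not], shows underlying /not/. Applying the same rule between vowels gives [node].

[node]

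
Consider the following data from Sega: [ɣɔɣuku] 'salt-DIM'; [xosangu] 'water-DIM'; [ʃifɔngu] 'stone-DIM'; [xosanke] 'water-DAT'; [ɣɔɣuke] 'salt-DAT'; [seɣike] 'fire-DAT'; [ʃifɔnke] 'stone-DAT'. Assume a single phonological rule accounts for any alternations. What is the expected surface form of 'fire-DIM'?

[seɣiku]

The DIM morpheme has two allomorphs, [-gu] and [-ku].
By contrast the DAT suffix keeps its initial [k] throughout — that segment must be underlying.
So the underlying form is /-gu/, and voiced stops become voiceless after a vowel.
After 'fire', which ends in a vowel, the suffix surfaces as [-ku], giving [seɣiku].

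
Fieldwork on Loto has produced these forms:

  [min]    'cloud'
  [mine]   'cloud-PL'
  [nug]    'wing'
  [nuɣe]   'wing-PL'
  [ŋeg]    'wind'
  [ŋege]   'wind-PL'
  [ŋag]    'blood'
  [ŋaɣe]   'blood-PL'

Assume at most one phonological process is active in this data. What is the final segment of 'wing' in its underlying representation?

In [nug] and [nuɣe] the final segment of 'wing' alternates: [g] ~ [ɣ].
But 'wind' keeps [g] in both environments ([ŋeg], [ŋege]), so there is no rule changing /g/ to [ɣ] before the PL suffix.
Therefore /ɣ/ is basic and [g] is derived by word-final hardening (voiced fricatives become stops word-finally).

/ɣ/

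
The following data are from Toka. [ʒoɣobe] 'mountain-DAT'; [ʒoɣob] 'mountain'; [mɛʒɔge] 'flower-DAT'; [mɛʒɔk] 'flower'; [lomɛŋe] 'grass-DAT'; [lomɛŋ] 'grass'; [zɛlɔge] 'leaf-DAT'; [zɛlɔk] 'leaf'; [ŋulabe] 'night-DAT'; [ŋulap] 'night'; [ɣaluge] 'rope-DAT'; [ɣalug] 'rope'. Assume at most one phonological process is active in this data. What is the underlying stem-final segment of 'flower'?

/k/

The stem for 'flower' ends in [g] in [mɛʒɔge] but [k] in [mɛʒɔk].
If /g/ were underlying and a rule turned it into [k] in isolation, 'rope' would also alternate; but it has [g] in both [ɣaluge] and [ɣalug].
The underlying segment must be /k/; voiceless stops become voiced between vowels, yielding [g] there.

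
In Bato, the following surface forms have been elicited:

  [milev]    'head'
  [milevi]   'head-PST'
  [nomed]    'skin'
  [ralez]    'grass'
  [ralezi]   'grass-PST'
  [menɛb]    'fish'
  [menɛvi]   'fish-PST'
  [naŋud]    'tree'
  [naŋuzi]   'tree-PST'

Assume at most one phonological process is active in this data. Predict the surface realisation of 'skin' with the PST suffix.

[nomezi]

'tree' shows [d] ~ [z] at the end of the stem ([naŋud] vs [naŋuzi]).
But 'grass' keeps [z] in both environments ([ralez], [ralezi]), so there is no rule changing /z/ to [d] in isolation.
So /d/ is underlying, and a rule of intervocalic spirantization — voiced stops become fricatives between vowels — gives [z].
From [nomed] the stem 'skin' is /nomed/; between vowels this yields [nomezi].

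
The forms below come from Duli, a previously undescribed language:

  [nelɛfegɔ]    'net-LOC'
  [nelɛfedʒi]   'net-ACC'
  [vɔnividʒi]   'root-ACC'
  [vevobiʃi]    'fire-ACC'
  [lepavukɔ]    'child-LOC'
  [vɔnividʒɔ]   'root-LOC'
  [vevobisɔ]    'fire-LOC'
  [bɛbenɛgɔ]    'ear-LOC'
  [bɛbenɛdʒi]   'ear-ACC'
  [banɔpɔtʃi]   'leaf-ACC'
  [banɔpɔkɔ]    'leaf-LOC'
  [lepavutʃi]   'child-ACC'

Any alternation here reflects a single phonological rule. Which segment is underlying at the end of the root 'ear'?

In [bɛbenɛdʒi] and [bɛbenɛgɔ] the final segment of 'ear' alternates: [dʒ] ~ [g].
If /dʒ/ were underlying and a rule turned it into [g] before the LOC suffix, 'root' would also alternate; but it has [dʒ] in both [vɔnividʒi] and [vɔnividʒɔ].
Therefore /g/ is basic and [dʒ] is derived by palatalization before a front vowel (/k/, /g/ and /s/ become palato-alveolar [tʃ], [dʒ] and [ʃ] before a front vowel).

/g/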